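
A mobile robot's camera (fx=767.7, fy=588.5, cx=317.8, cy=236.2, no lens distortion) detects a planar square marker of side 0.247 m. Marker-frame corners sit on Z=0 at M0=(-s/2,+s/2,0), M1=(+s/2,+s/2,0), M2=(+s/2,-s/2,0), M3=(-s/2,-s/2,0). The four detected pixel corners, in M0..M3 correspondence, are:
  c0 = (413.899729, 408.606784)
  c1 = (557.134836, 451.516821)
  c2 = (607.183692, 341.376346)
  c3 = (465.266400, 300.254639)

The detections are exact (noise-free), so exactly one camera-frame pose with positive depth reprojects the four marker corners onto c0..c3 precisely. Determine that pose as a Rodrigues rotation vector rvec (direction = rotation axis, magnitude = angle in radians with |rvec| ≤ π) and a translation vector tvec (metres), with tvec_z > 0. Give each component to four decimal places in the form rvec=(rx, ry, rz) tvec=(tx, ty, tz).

Intrinsics K: fx=767.7, fy=588.5, cx=317.8, cy=236.2
Marker side s = 0.247 m; corners in marker frame (Z=0):
  M0 = (-0.1235, +0.1235, 0)
  M1 = (+0.1235, +0.1235, 0)
  M2 = (+0.1235, -0.1235, 0)
  M3 = (-0.1235, -0.1235, 0)
Detected image corners:
  c0 = (413.899729, 408.606784) px
  c1 = (557.134836, 451.516821) px
  c2 = (607.183692, 341.376346) px
  c3 = (465.266400, 300.254639) px
Planar DLT: solve 8×8 A·h = b for H (H[2,2]=1):
  H  [+553.89799 -232.71911 +510.63735]
  H  [+152.94592 +422.12915 +374.95830]
  H  [-0.04564 -0.05365 +1.00000]
B = K⁻¹H; ‖b₁‖=0.792256, ‖b₂‖=0.792256; λ = 2/(‖b₁‖+‖b₂‖) = 1.262218, sign → tz>0 ⇒ λ=+1.262218
r₁ = λ·B[:,0] = (+0.93454,+0.35116,-0.05761); r₂ = λ·B[:,1] = (-0.35459,+0.93257,-0.06772)
r₃ = r₁×r₂ = (+0.02994,+0.08372,+0.99604); SVD([r₁ r₂ r₃]) → R = UVᵀ:
  R  [+0.93454 -0.35459 +0.02994]
  R  [+0.35116 +0.93257 +0.08372]
  R  [-0.05761 -0.06772 +0.99604]
t = (+0.31705, +0.29761, +1.26222) m
tr R = 2.863147; θ = arccos((tr R − 1)/2) = 0.372080 rad = 21.319°
axis k = ((R−Rᵀ)₃₂, (R−Rᵀ)₁₃, (R−Rᵀ)₂₁) / (2 sinθ) = (-0.208272, +0.120406, +0.970631)
rvec = θ·k = (-0.077494, +0.044801, +0.361152)

rvec=(-0.0775, 0.0448, 0.3612) tvec=(0.3171, 0.2976, 1.2622)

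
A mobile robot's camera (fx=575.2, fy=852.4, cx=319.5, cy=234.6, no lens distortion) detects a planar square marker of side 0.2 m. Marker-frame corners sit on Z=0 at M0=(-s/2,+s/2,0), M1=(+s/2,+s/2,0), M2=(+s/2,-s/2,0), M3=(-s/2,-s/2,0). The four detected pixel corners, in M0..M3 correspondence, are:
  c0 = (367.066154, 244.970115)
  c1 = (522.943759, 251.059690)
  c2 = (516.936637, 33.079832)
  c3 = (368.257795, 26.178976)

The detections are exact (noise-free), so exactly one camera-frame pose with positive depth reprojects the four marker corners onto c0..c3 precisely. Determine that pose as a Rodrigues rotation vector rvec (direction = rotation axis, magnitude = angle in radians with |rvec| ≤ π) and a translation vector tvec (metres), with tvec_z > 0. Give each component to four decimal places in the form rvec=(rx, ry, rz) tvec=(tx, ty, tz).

Intrinsics K: fx=575.2, fy=852.4, cx=319.5, cy=234.6
Marker side s = 0.2 m; corners in marker frame (Z=0):
  M0 = (-0.1000, +0.1000, 0)
  M1 = (+0.1000, +0.1000, 0)
  M2 = (+0.1000, -0.1000, 0)
  M3 = (-0.1000, -0.1000, 0)
Detected image corners:
  c0 = (367.066154, 244.970115) px
  c1 = (522.943759, 251.059690) px
  c2 = (516.936637, 33.079832) px
  c3 = (368.257795, 26.178976) px
Planar DLT: solve 8×8 A·h = b for H (H[2,2]=1):
  H  [+772.33369 -92.99566 +443.96762]
  H  [+36.08026 +1059.05285 +136.24507]
  H  [+0.02562 -0.23677 +1.00000]
B = K⁻¹H; ‖b₁‖=1.329208, ‖b₂‖=1.329208; λ = 2/(‖b₁‖+‖b₂‖) = 0.752328, sign → tz>0 ⇒ λ=+0.752328
r₁ = λ·B[:,0] = (+0.99946,+0.02654,+0.01927); r₂ = λ·B[:,1] = (-0.02269,+0.98375,-0.17813)
r₃ = r₁×r₂ = (-0.02369,+0.17760,+0.98382); SVD([r₁ r₂ r₃]) → R = UVᵀ:
  R  [+0.99946 -0.02269 -0.02369]
  R  [+0.02654 +0.98375 +0.17760]
  R  [+0.01927 -0.17813 +0.98382]
t = (+0.16280, -0.08681, +0.75233) m
tr R = 2.967025; θ = arccos((tr R − 1)/2) = 0.181841 rad = 10.419°
axis k = ((R−Rᵀ)₃₂, (R−Rᵀ)₁₃, (R−Rᵀ)₂₁) / (2 sinθ) = (-0.983548, -0.118775, +0.136110)
rvec = θ·k = (-0.178849, -0.021598, +0.024750)

rvec=(-0.1788, -0.0216, 0.0248) tvec=(0.1628, -0.0868, 0.7523)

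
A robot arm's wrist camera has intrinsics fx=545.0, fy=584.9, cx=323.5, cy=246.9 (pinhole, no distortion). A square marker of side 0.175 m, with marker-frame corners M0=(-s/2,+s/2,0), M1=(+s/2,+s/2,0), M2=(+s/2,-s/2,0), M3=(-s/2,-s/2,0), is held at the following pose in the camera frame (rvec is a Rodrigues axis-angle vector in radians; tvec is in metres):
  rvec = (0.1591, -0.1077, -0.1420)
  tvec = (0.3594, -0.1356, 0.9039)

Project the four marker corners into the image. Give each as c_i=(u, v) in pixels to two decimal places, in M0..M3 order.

c0=(494.09, 223.10) c1=(592.31, 207.05) c2=(586.93, 94.34) c3=(485.39, 108.78)

Intrinsics K: fx=545.0, fy=584.9, cx=323.5, cy=246.9
Marker side s = 0.175 m; corners in marker frame (Z=0):
  M0 = (-0.0875, +0.0875, 0)
  M1 = (+0.0875, +0.0875, 0)
  M2 = (+0.0875, -0.0875, 0)
  M3 = (-0.0875, -0.0875, 0)
rvec = (0.1591, -0.1077, -0.1420), |rvec| = θ = 0.23891 rad = 13.688°
Rodrigues: sinθ=0.23664, 1−cosθ=0.02840; R = I + sinθ·[k]× + (1−cosθ)·[k]×²:
    [+0.98419 +0.13213 -0.11792]
    [-0.14918 +0.97737 -0.14998]
    [+0.09544 +0.16520 +0.98163]
t = (0.3594, -0.1356, 0.9039) m
M0: Pc = R·M0+t = (+0.28484, -0.03703, +0.91000); u = 545.0·(+0.28484)/0.91000 + 323.5 = 494.0926, v = 584.9·(-0.03703)/0.91000 + 246.9 = 223.1012
M1: Pc = R·M1+t = (+0.45708, -0.06313, +0.92671); u = 545.0·(+0.45708)/0.92671 + 323.5 = 592.3097, v = 584.9·(-0.06313)/0.92671 + 246.9 = 207.0527
M2: Pc = R·M2+t = (+0.43396, -0.23417, +0.89780); u = 545.0·(+0.43396)/0.89780 + 323.5 = 586.9297, v = 584.9·(-0.23417)/0.89780 + 246.9 = 94.3398
M3: Pc = R·M3+t = (+0.26172, -0.20807, +0.88109); u = 545.0·(+0.26172)/0.88109 + 323.5 = 485.3879, v = 584.9·(-0.20807)/0.88109 + 246.9 = 108.7784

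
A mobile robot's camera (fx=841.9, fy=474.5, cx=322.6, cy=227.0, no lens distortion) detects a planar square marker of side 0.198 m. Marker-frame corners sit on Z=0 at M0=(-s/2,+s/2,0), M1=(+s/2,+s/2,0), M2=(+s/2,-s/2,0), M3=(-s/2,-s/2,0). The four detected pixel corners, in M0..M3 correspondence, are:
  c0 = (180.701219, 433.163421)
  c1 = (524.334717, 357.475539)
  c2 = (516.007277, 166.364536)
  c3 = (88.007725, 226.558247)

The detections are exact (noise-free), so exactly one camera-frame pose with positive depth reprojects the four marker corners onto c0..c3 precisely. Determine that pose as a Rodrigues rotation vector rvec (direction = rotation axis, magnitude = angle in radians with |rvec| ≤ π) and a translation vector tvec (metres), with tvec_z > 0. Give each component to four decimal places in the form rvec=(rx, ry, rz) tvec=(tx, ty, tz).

rvec=(0.3920, -0.3516, -0.1937) tvec=(0.0102, 0.0646, 0.4018)

Intrinsics K: fx=841.9, fy=474.5, cx=322.6, cy=227.0
Marker side s = 0.198 m; corners in marker frame (Z=0):
  M0 = (-0.0990, +0.0990, 0)
  M1 = (+0.0990, +0.0990, 0)
  M2 = (+0.0990, -0.0990, 0)
  M3 = (-0.0990, -0.0990, 0)
Detected image corners:
  c0 = (180.701219, 433.163421) px
  c1 = (524.334717, 357.475539) px
  c2 = (516.007277, 166.364536) px
  c3 = (88.007725, 226.558247) px
Planar DLT: solve 8×8 A·h = b for H (H[2,2]=1):
  H  [+2168.77695 +569.35433 +343.87352]
  H  [-128.72200 +1299.67193 +303.32924]
  H  [+0.73783 +1.00779 +1.00000]
B = K⁻¹H; ‖b₁‖=2.488663, ‖b₂‖=2.488663; λ = 2/(‖b₁‖+‖b₂‖) = 0.401822, sign → tz>0 ⇒ λ=+0.401822
r₁ = λ·B[:,0] = (+0.92151,-0.25084,+0.29648); r₂ = λ·B[:,1] = (+0.11657,+0.90688,+0.40495)
r₃ = r₁×r₂ = (-0.37045,-0.33861,+0.86494); SVD([r₁ r₂ r₃]) → R = UVᵀ:
  R  [+0.92151 +0.11657 -0.37045]
  R  [-0.25084 +0.90688 -0.33861]
  R  [+0.29648 +0.40495 +0.86494]
t = (+0.01015, +0.06464, +0.40182) m
tr R = 2.693322; θ = arccos((tr R − 1)/2) = 0.561118 rad = 32.150°
axis k = ((R−Rᵀ)₃₂, (R−Rᵀ)₁₃, (R−Rᵀ)₂₁) / (2 sinθ) = (+0.698662, -0.626651, -0.345225)
rvec = θ·k = (+0.392031, -0.351625, -0.193712)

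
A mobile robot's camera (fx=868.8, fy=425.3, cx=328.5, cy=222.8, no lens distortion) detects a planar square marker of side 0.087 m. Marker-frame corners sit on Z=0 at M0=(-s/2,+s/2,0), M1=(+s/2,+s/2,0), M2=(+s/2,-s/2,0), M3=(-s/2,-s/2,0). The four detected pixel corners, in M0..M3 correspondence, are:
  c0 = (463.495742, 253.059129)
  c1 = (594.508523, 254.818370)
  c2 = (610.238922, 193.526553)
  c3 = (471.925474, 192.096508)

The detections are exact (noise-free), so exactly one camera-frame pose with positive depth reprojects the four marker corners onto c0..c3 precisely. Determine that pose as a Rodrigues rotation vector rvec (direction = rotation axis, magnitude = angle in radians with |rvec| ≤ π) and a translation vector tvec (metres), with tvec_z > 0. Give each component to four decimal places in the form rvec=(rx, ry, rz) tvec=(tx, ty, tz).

Intrinsics K: fx=868.8, fy=425.3, cx=328.5, cy=222.8
Marker side s = 0.087 m; corners in marker frame (Z=0):
  M0 = (-0.0435, +0.0435, 0)
  M1 = (+0.0435, +0.0435, 0)
  M2 = (+0.0435, -0.0435, 0)
  M3 = (-0.0435, -0.0435, 0)
Detected image corners:
  c0 = (463.495742, 253.059129) px
  c1 = (594.508523, 254.818370) px
  c2 = (610.238922, 193.526553) px
  c3 = (471.925474, 192.096508) px
Planar DLT: solve 8×8 A·h = b for H (H[2,2]=1):
  H  [+1505.00722 +190.96154 +534.65189]
  H  [+0.96219 +840.23969 +224.19163]
  H  [-0.07798 +0.61616 +1.00000]
B = K⁻¹H; ‖b₁‖=1.764017, ‖b₂‖=1.764017; λ = 2/(‖b₁‖+‖b₂‖) = 0.566888, sign → tz>0 ⇒ λ=+0.566888
r₁ = λ·B[:,0] = (+0.99872,+0.02444,-0.04420); r₂ = λ·B[:,1] = (-0.00747,+0.93698,+0.34929)
r₃ = r₁×r₂ = (+0.04995,-0.34852,+0.93597); SVD([r₁ r₂ r₃]) → R = UVᵀ:
  R  [+0.99872 -0.00747 +0.04995]
  R  [+0.02444 +0.93698 -0.34852]
  R  [-0.04420 +0.34929 +0.93597]
t = (+0.13451, +0.00185, +0.56689) m
tr R = 2.871678; θ = arccos((tr R − 1)/2) = 0.360164 rad = 20.636°
axis k = ((R−Rᵀ)₃₂, (R−Rᵀ)₁₃, (R−Rᵀ)₂₁) / (2 sinθ) = (+0.990003, +0.133584, +0.045269)
rvec = θ·k = (+0.356563, +0.048112, +0.016304)

rvec=(0.3566, 0.0481, 0.0163) tvec=(0.1345, 0.0019, 0.5669)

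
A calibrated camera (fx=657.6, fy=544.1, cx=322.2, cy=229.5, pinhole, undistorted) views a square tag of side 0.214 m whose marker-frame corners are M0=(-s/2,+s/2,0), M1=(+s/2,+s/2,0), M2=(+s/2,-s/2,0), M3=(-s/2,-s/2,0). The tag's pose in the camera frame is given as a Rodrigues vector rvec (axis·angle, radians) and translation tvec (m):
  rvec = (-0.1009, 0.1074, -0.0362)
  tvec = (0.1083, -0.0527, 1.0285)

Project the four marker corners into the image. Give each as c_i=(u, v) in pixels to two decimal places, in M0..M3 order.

c0=(325.57, 260.24) c1=(464.59, 256.13) c2=(457.36, 142.97) c3=(321.39, 149.42)

Intrinsics K: fx=657.6, fy=544.1, cx=322.2, cy=229.5
Marker side s = 0.214 m; corners in marker frame (Z=0):
  M0 = (-0.1070, +0.1070, 0)
  M1 = (+0.1070, +0.1070, 0)
  M2 = (+0.1070, -0.1070, 0)
  M3 = (-0.1070, -0.1070, 0)
rvec = (-0.1009, 0.1074, -0.0362), |rvec| = θ = 0.15174 rad = 8.694°
Rodrigues: sinθ=0.15116, 1−cosθ=0.01149; R = I + sinθ·[k]× + (1−cosθ)·[k]×²:
    [+0.99359 +0.03065 +0.10881]
    [-0.04147 +0.99427 +0.09857]
    [-0.10517 -0.10245 +0.98916]
t = (0.1083, -0.0527, 1.0285) m
M0: Pc = R·M0+t = (+0.00527, +0.05812, +1.02879); u = 657.6·(+0.00527)/1.02879 + 322.2 = 325.5659, v = 544.1·(+0.05812)/1.02879 + 229.5 = 260.2400
M1: Pc = R·M1+t = (+0.21789, +0.04925, +1.00628); u = 657.6·(+0.21789)/1.00628 + 322.2 = 464.5922, v = 544.1·(+0.04925)/1.00628 + 229.5 = 256.1291
M2: Pc = R·M2+t = (+0.21133, -0.16352, +1.02821); u = 657.6·(+0.21133)/1.02821 + 322.2 = 457.3605, v = 544.1·(-0.16352)/1.02821 + 229.5 = 142.9679
M3: Pc = R·M3+t = (-0.00129, -0.15465, +1.05072); u = 657.6·(-0.00129)/1.05072 + 322.2 = 321.3901, v = 544.1·(-0.15465)/1.05072 + 229.5 = 149.4168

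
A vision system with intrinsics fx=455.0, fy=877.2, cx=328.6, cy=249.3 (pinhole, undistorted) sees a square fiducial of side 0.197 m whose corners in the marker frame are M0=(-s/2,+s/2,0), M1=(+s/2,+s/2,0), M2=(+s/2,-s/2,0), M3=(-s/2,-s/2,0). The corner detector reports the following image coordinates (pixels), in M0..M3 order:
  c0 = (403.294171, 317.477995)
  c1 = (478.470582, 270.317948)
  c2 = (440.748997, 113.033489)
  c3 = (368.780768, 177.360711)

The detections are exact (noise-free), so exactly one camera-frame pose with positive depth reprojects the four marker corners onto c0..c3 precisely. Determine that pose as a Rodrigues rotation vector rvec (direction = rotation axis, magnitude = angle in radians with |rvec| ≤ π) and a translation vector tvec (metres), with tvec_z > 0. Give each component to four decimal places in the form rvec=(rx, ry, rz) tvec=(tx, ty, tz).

Intrinsics K: fx=455.0, fy=877.2, cx=328.6, cy=249.3
Marker side s = 0.197 m; corners in marker frame (Z=0):
  M0 = (-0.0985, +0.0985, 0)
  M1 = (+0.0985, +0.0985, 0)
  M2 = (+0.0985, -0.0985, 0)
  M3 = (-0.0985, -0.0985, 0)
Detected image corners:
  c0 = (403.294171, 317.477995) px
  c1 = (478.470582, 270.317948) px
  c2 = (440.748997, 113.033489) px
  c3 = (368.780768, 177.360711) px
Planar DLT: solve 8×8 A·h = b for H (H[2,2]=1):
  H  [+134.60230 +206.57439 +420.87596]
  H  [-406.77214 +764.70263 +221.50907]
  H  [-0.56503 +0.05603 +1.00000]
B = K⁻¹H; ‖b₁‖=0.952159, ‖b₂‖=0.952159; λ = 2/(‖b₁‖+‖b₂‖) = 1.050245, sign → tz>0 ⇒ λ=+1.050245
r₁ = λ·B[:,0] = (+0.73926,-0.31837,-0.59342); r₂ = λ·B[:,1] = (+0.43432,+0.89883,+0.05884)
r₃ = r₁×r₂ = (+0.51465,-0.30124,+0.80274); SVD([r₁ r₂ r₃]) → R = UVᵀ:
  R  [+0.73926 +0.43432 +0.51465]
  R  [-0.31837 +0.89883 -0.30124]
  R  [-0.59342 +0.05884 +0.80274]
t = (+0.21299, -0.03327, +1.05025) m
tr R = 2.440831; θ = arccos((tr R − 1)/2) = 0.766395 rad = 43.911°
axis k = ((R−Rᵀ)₃₂, (R−Rᵀ)₁₃, (R−Rᵀ)₂₁) / (2 sinθ) = (+0.259594, +0.798842, -0.542643)
rvec = θ·k = (+0.198951, +0.612229, -0.415879)

rvec=(0.1990, 0.6122, -0.4159) tvec=(0.2130, -0.0333, 1.0502)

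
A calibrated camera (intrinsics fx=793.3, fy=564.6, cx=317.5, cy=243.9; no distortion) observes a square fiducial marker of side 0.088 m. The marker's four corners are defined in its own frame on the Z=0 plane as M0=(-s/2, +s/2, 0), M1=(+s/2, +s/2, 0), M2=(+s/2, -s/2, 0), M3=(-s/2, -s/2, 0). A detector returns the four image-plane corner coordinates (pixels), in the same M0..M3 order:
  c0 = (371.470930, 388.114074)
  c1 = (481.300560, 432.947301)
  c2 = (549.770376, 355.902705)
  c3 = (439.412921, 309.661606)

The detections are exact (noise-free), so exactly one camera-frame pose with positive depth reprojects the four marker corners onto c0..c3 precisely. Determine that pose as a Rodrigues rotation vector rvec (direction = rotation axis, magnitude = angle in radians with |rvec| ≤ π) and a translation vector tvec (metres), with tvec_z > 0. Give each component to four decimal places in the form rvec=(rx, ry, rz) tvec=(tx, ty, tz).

Intrinsics K: fx=793.3, fy=564.6, cx=317.5, cy=243.9
Marker side s = 0.088 m; corners in marker frame (Z=0):
  M0 = (-0.0440, +0.0440, 0)
  M1 = (+0.0440, +0.0440, 0)
  M2 = (+0.0440, -0.0440, 0)
  M3 = (-0.0440, -0.0440, 0)
Detected image corners:
  c0 = (371.470930, 388.114074) px
  c1 = (481.300560, 432.947301) px
  c2 = (549.770376, 355.902705) px
  c3 = (439.412921, 309.661606) px
Planar DLT: solve 8×8 A·h = b for H (H[2,2]=1):
  H  [+1309.79127 -713.60135 +460.59734]
  H  [+564.83407 +933.08319 +372.01260]
  H  [+0.12757 +0.13352 +1.00000]
B = K⁻¹H; ‖b₁‖=1.862768, ‖b₂‖=1.862768; λ = 2/(‖b₁‖+‖b₂‖) = 0.536836, sign → tz>0 ⇒ λ=+0.536836
r₁ = λ·B[:,0] = (+0.85894,+0.50747,+0.06849); r₂ = λ·B[:,1] = (-0.51159,+0.85624,+0.07168)
r₃ = r₁×r₂ = (-0.02227,-0.09660,+0.99507); SVD([r₁ r₂ r₃]) → R = UVᵀ:
  R  [+0.85894 -0.51159 -0.02227]
  R  [+0.50747 +0.85624 -0.09660]
  R  [+0.06849 +0.07168 +0.99507]
t = (+0.09684, +0.12181, +0.53684) m
tr R = 2.710251; θ = arccos((tr R − 1)/2) = 0.545004 rad = 31.226°
axis k = ((R−Rᵀ)₃₂, (R−Rᵀ)₁₃, (R−Rᵀ)₂₁) / (2 sinθ) = (+0.162299, -0.087527, +0.982852)
rvec = θ·k = (+0.088453, -0.047703, +0.535658)

rvec=(0.0885, -0.0477, 0.5357) tvec=(0.0968, 0.1218, 0.5368)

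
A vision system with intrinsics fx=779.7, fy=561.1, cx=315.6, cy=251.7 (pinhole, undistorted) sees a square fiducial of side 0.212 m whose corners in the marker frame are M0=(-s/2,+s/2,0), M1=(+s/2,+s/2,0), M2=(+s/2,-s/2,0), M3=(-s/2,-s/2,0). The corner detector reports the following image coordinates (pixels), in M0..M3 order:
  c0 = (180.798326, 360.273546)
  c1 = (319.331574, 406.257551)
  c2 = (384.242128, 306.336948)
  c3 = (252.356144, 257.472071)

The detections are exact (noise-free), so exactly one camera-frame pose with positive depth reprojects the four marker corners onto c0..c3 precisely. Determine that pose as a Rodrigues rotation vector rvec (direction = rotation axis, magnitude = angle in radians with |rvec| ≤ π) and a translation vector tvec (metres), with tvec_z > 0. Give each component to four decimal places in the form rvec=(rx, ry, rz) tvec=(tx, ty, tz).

rvec=(-0.0910, -0.2417, 0.4673) tvec=(-0.0405, 0.1535, 1.0680)

Intrinsics K: fx=779.7, fy=561.1, cx=315.6, cy=251.7
Marker side s = 0.212 m; corners in marker frame (Z=0):
  M0 = (-0.1060, +0.1060, 0)
  M1 = (+0.1060, +0.1060, 0)
  M2 = (+0.1060, -0.1060, 0)
  M3 = (-0.1060, -0.1060, 0)
Detected image corners:
  c0 = (180.798326, 360.273546) px
  c1 = (319.331574, 406.257551) px
  c2 = (384.242128, 306.336948) px
  c3 = (252.356144, 257.472071) px
Planar DLT: solve 8×8 A·h = b for H (H[2,2]=1):
  H  [+693.32606 -359.29248 +286.06878]
  H  [+289.05977 +433.78627 +332.36446]
  H  [+0.19623 -0.13287 +1.00000]
B = K⁻¹H; ‖b₁‖=0.936333, ‖b₂‖=0.936333; λ = 2/(‖b₁‖+‖b₂‖) = 1.067996, sign → tz>0 ⇒ λ=+1.067996
r₁ = λ·B[:,0] = (+0.86486,+0.45618,+0.20958); r₂ = λ·B[:,1] = (-0.43470,+0.88932,-0.14190)
r₃ = r₁×r₂ = (-0.25111,+0.03162,+0.96744); SVD([r₁ r₂ r₃]) → R = UVᵀ:
  R  [+0.86486 -0.43470 -0.25111]
  R  [+0.45618 +0.88932 +0.03162]
  R  [+0.20958 -0.14190 +0.96744]
t = (-0.04045, +0.15354, +1.06800) m
tr R = 2.721619; θ = arccos((tr R − 1)/2) = 0.533938 rad = 30.592°
axis k = ((R−Rᵀ)₃₂, (R−Rᵀ)₁₃, (R−Rᵀ)₂₁) / (2 sinθ) = (-0.170485, -0.452609, +0.875260)
rvec = θ·k = (-0.091028, -0.241665, +0.467334)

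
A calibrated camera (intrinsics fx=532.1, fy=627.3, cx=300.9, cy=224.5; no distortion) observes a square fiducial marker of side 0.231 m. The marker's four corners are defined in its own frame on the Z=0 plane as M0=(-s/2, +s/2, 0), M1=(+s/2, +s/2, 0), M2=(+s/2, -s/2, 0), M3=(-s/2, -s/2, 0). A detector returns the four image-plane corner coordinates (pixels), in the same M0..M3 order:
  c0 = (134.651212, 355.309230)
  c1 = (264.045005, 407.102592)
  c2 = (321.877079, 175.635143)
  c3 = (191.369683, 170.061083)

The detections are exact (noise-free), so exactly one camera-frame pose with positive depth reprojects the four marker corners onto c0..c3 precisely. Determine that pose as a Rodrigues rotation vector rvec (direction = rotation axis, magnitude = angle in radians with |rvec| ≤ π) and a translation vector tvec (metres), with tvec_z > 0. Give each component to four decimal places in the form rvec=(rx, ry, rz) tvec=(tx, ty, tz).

Intrinsics K: fx=532.1, fy=627.3, cx=300.9, cy=224.5
Marker side s = 0.231 m; corners in marker frame (Z=0):
  M0 = (-0.1155, +0.1155, 0)
  M1 = (+0.1155, +0.1155, 0)
  M2 = (+0.1155, -0.1155, 0)
  M3 = (-0.1155, -0.1155, 0)
Detected image corners:
  c0 = (134.651212, 355.309230) px
  c1 = (264.045005, 407.102592) px
  c2 = (321.877079, 175.635143) px
  c3 = (191.369683, 170.061083) px
Planar DLT: solve 8×8 A·h = b for H (H[2,2]=1):
  H  [+355.15222 -330.69136 +222.35941]
  H  [-132.17642 +790.61127 +271.13875]
  H  [-0.91017 -0.36406 +1.00000]
B = K⁻¹H; ‖b₁‖=1.496369, ‖b₂‖=1.496369; λ = 2/(‖b₁‖+‖b₂‖) = 0.668284, sign → tz>0 ⇒ λ=+0.668284
r₁ = λ·B[:,0] = (+0.79001,+0.07687,-0.60825); r₂ = λ·B[:,1] = (-0.27775,+0.92934,-0.24329)
r₃ = r₁×r₂ = (+0.54657,+0.36114,+0.75554); SVD([r₁ r₂ r₃]) → R = UVᵀ:
  R  [+0.79001 -0.27775 +0.54657]
  R  [+0.07687 +0.92934 +0.36114]
  R  [-0.60825 -0.24329 +0.75554]
t = (-0.09864, +0.04969, +0.66828) m
tr R = 2.474886; θ = arccos((tr R − 1)/2) = 0.741519 rad = 42.486°
axis k = ((R−Rᵀ)₃₂, (R−Rᵀ)₁₃, (R−Rᵀ)₂₁) / (2 sinθ) = (-0.447461, +0.854905, +0.262520)
rvec = θ·k = (-0.331801, +0.633928, +0.194664)

rvec=(-0.3318, 0.6339, 0.1947) tvec=(-0.0986, 0.0497, 0.6683)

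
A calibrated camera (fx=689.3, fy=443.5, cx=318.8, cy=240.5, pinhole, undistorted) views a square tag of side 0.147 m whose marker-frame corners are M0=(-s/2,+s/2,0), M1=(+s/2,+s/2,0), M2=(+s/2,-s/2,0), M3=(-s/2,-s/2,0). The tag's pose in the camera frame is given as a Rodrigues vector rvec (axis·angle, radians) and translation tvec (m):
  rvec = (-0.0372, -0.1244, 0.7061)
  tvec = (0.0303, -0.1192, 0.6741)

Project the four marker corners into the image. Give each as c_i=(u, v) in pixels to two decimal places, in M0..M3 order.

Intrinsics K: fx=689.3, fy=443.5, cx=318.8, cy=240.5
Marker side s = 0.147 m; corners in marker frame (Z=0):
  M0 = (-0.0735, +0.0735, 0)
  M1 = (+0.0735, +0.0735, 0)
  M2 = (+0.0735, -0.0735, 0)
  M3 = (-0.0735, -0.0735, 0)
rvec = (-0.0372, -0.1244, 0.7061), |rvec| = θ = 0.71794 rad = 41.135°
Rodrigues: sinθ=0.65783, 1−cosθ=0.24684; R = I + sinθ·[k]× + (1−cosθ)·[k]×²:
    [+0.75383 -0.64477 -0.12656]
    [+0.64920 +0.76057 -0.00798]
    [+0.10141 -0.07615 +0.99193]
t = (0.0303, -0.1192, 0.6741) m
M0: Pc = R·M0+t = (-0.07250, -0.11101, +0.66105); u = 689.3·(-0.07250)/0.66105 + 318.8 = 243.2050, v = 443.5·(-0.11101)/0.66105 + 240.5 = 166.0203
M1: Pc = R·M1+t = (+0.03832, -0.01558, +0.67596); u = 689.3·(+0.03832)/0.67596 + 318.8 = 357.8720, v = 443.5·(-0.01558)/0.67596 + 240.5 = 230.2769
M2: Pc = R·M2+t = (+0.13310, -0.12739, +0.68715); u = 689.3·(+0.13310)/0.68715 + 318.8 = 452.3131, v = 443.5·(-0.12739)/0.68715 + 240.5 = 158.2827
M3: Pc = R·M3+t = (+0.02228, -0.22282, +0.67224); u = 689.3·(+0.02228)/0.67224 + 318.8 = 341.6498, v = 443.5·(-0.22282)/0.67224 + 240.5 = 93.4997

c0=(243.21, 166.02) c1=(357.87, 230.28) c2=(452.31, 158.28) c3=(341.65, 93.50)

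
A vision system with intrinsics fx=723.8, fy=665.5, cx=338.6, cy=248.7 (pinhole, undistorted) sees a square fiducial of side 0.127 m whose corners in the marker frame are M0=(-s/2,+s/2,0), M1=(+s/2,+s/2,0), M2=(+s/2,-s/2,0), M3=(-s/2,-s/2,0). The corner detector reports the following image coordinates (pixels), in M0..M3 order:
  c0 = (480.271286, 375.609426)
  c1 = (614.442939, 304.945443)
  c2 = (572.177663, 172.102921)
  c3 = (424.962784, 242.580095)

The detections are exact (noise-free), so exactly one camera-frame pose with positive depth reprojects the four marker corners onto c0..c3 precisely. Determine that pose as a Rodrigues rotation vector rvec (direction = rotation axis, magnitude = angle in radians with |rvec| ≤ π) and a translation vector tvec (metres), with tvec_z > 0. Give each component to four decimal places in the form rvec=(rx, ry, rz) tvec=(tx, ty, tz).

rvec=(0.2948, -0.2594, -0.4336) tvec=(0.1401, 0.0220, 0.5429)

Intrinsics K: fx=723.8, fy=665.5, cx=338.6, cy=248.7
Marker side s = 0.127 m; corners in marker frame (Z=0):
  M0 = (-0.0635, +0.0635, 0)
  M1 = (+0.0635, +0.0635, 0)
  M2 = (+0.0635, -0.0635, 0)
  M3 = (-0.0635, -0.0635, 0)
Detected image corners:
  c0 = (480.271286, 375.609426) px
  c1 = (614.442939, 304.945443) px
  c2 = (572.177663, 172.102921) px
  c3 = (424.962784, 242.580095) px
Planar DLT: solve 8×8 A·h = b for H (H[2,2]=1):
  H  [+1281.85915 +703.75850 +525.41725]
  H  [-463.53389 +1214.63748 +275.64360]
  H  [+0.33662 +0.61325 +1.00000]
B = K⁻¹H; ‖b₁‖=1.842017, ‖b₂‖=1.842017; λ = 2/(‖b₁‖+‖b₂‖) = 0.542883, sign → tz>0 ⇒ λ=+0.542883
r₁ = λ·B[:,0] = (+0.87596,-0.44642,+0.18274); r₂ = λ·B[:,1] = (+0.37211,+0.86643,+0.33292)
r₃ = r₁×r₂ = (-0.30696,-0.22363,+0.92508); SVD([r₁ r₂ r₃]) → R = UVᵀ:
  R  [+0.87596 +0.37211 -0.30696]
  R  [-0.44642 +0.86643 -0.22363]
  R  [+0.18274 +0.33292 +0.92508]
t = (+0.14012, +0.02198, +0.54288) m
tr R = 2.667470; θ = arccos((tr R − 1)/2) = 0.584959 rad = 33.516°
axis k = ((R−Rᵀ)₃₂, (R−Rᵀ)₁₃, (R−Rᵀ)₂₁) / (2 sinθ) = (+0.503973, -0.443437, -0.741199)
rvec = θ·k = (+0.294803, -0.259392, -0.433570)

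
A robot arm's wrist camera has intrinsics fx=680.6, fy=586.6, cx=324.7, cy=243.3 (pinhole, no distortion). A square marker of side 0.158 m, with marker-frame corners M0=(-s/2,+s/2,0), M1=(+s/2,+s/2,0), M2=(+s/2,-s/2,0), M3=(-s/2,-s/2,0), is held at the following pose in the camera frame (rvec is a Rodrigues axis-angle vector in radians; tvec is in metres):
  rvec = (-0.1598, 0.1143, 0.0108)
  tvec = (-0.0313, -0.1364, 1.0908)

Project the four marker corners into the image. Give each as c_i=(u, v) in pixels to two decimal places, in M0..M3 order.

Intrinsics K: fx=680.6, fy=586.6, cx=324.7, cy=243.3
Marker side s = 0.158 m; corners in marker frame (Z=0):
  M0 = (-0.0790, +0.0790, 0)
  M1 = (+0.0790, +0.0790, 0)
  M2 = (+0.0790, -0.0790, 0)
  M3 = (-0.0790, -0.0790, 0)
rvec = (-0.1598, 0.1143, 0.0108), |rvec| = θ = 0.19677 rad = 11.274°
Rodrigues: sinθ=0.19550, 1−cosθ=0.01930; R = I + sinθ·[k]× + (1−cosθ)·[k]×²:
    [+0.99343 -0.01983 +0.11270]
    [+0.00163 +0.98721 +0.15939]
    [-0.11442 -0.15816 +0.98076]
t = (-0.0313, -0.1364, 1.0908) m
M0: Pc = R·M0+t = (-0.11135, -0.05854, +1.08735); u = 680.6·(-0.11135)/1.08735 + 324.7 = 255.0042, v = 586.6·(-0.05854)/1.08735 + 243.3 = 211.7197
M1: Pc = R·M1+t = (+0.04561, -0.05828, +1.06927); u = 680.6·(+0.04561)/1.06927 + 324.7 = 353.7339, v = 586.6·(-0.05828)/1.06927 + 243.3 = 211.3268
M2: Pc = R·M2+t = (+0.04875, -0.21426, +1.09425); u = 680.6·(+0.04875)/1.09425 + 324.7 = 355.0200, v = 586.6·(-0.21426)/1.09425 + 243.3 = 128.4403
M3: Pc = R·M3+t = (-0.10821, -0.21452, +1.11233); u = 680.6·(-0.10821)/1.11233 + 324.7 = 258.4874, v = 586.6·(-0.21452)/1.11233 + 243.3 = 130.1716

c0=(255.00, 211.72) c1=(353.73, 211.33) c2=(355.02, 128.44) c3=(258.49, 130.17)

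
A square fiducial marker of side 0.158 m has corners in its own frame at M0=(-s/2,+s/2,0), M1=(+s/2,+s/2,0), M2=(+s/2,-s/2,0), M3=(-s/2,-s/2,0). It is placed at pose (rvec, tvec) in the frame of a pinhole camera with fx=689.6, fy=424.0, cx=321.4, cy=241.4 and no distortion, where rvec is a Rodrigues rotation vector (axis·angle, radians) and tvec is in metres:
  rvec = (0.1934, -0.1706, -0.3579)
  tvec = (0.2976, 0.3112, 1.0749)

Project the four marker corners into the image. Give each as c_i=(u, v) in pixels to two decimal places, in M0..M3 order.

c0=(481.28, 403.06) c1=(569.47, 377.98) c2=(543.76, 324.76) c3=(452.18, 349.60)

Intrinsics K: fx=689.6, fy=424.0, cx=321.4, cy=241.4
Marker side s = 0.158 m; corners in marker frame (Z=0):
  M0 = (-0.0790, +0.0790, 0)
  M1 = (+0.0790, +0.0790, 0)
  M2 = (+0.0790, -0.0790, 0)
  M3 = (-0.0790, -0.0790, 0)
rvec = (0.1934, -0.1706, -0.3579), |rvec| = θ = 0.44114 rad = 25.275°
Rodrigues: sinθ=0.42697, 1−cosθ=0.09573; R = I + sinθ·[k]× + (1−cosθ)·[k]×²:
    [+0.92267 +0.33017 -0.19917]
    [-0.36264 +0.91859 -0.15715]
    [+0.13107 +0.21723 +0.96728]
t = (0.2976, 0.3112, 1.0749) m
M0: Pc = R·M0+t = (+0.25079, +0.41242, +1.08171); u = 689.6·(+0.25079)/1.08171 + 321.4 = 481.2833, v = 424.0·(+0.41242)/1.08171 + 241.4 = 403.0562
M1: Pc = R·M1+t = (+0.39657, +0.35512, +1.10242); u = 689.6·(+0.39657)/1.10242 + 321.4 = 569.4714, v = 424.0·(+0.35512)/1.10242 + 241.4 = 377.9827
M2: Pc = R·M2+t = (+0.34441, +0.20998, +1.06809); u = 689.6·(+0.34441)/1.06809 + 321.4 = 543.7617, v = 424.0·(+0.20998)/1.06809 + 241.4 = 324.7569
M3: Pc = R·M3+t = (+0.19863, +0.26728, +1.04738); u = 689.6·(+0.19863)/1.04738 + 321.4 = 452.1754, v = 424.0·(+0.26728)/1.04738 + 241.4 = 349.5997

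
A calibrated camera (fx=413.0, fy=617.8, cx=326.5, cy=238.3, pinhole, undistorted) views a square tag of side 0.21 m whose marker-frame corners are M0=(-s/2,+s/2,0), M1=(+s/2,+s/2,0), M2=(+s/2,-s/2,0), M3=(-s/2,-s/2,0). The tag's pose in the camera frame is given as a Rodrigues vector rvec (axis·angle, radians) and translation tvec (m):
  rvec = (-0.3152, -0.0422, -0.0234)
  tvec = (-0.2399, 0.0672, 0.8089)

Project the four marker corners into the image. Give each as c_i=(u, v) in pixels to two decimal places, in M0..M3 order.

c0=(143.64, 373.38) c1=(256.76, 369.01) c2=(259.08, 213.24) c3=(154.77, 215.50)

Intrinsics K: fx=413.0, fy=617.8, cx=326.5, cy=238.3
Marker side s = 0.21 m; corners in marker frame (Z=0):
  M0 = (-0.1050, +0.1050, 0)
  M1 = (+0.1050, +0.1050, 0)
  M2 = (+0.1050, -0.1050, 0)
  M3 = (-0.1050, -0.1050, 0)
rvec = (-0.3152, -0.0422, -0.0234), |rvec| = θ = 0.31887 rad = 18.270°
Rodrigues: sinθ=0.31350, 1−cosθ=0.05041; R = I + sinθ·[k]× + (1−cosθ)·[k]×²:
    [+0.99885 +0.02960 -0.03783]
    [-0.01641 +0.95047 +0.31038]
    [+0.04515 -0.30940 +0.94986]
t = (-0.2399, 0.0672, 0.8089) m
M0: Pc = R·M0+t = (-0.34167, +0.16872, +0.77167); u = 413.0·(-0.34167)/0.77167 + 326.5 = 143.6376, v = 617.8·(+0.16872)/0.77167 + 238.3 = 373.3791
M1: Pc = R·M1+t = (-0.13191, +0.16528, +0.78115); u = 413.0·(-0.13191)/0.78115 + 326.5 = 256.7568, v = 617.8·(+0.16528)/0.78115 + 238.3 = 369.0141
M2: Pc = R·M2+t = (-0.13813, -0.03432, +0.84613); u = 413.0·(-0.13813)/0.84613 + 326.5 = 259.0782, v = 617.8·(-0.03432)/0.84613 + 238.3 = 213.2392
M3: Pc = R·M3+t = (-0.34789, -0.03088, +0.83665); u = 413.0·(-0.34789)/0.83665 + 326.5 = 154.7700, v = 617.8·(-0.03088)/0.83665 + 238.3 = 215.5001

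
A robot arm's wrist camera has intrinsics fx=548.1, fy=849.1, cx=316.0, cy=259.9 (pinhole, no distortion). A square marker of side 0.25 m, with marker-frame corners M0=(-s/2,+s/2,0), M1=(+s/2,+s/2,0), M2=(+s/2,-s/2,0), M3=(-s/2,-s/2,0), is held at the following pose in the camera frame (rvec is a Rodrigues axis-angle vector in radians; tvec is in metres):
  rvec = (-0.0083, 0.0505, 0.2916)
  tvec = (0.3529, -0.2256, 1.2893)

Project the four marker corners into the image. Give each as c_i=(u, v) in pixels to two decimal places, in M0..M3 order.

c0=(399.51, 166.98) c1=(502.51, 213.58) c2=(533.19, 55.13) c3=(429.90, 10.10)

Intrinsics K: fx=548.1, fy=849.1, cx=316.0, cy=259.9
Marker side s = 0.25 m; corners in marker frame (Z=0):
  M0 = (-0.1250, +0.1250, 0)
  M1 = (+0.1250, +0.1250, 0)
  M2 = (+0.1250, -0.1250, 0)
  M3 = (-0.1250, -0.1250, 0)
rvec = (-0.0083, 0.0505, 0.2916), |rvec| = θ = 0.29606 rad = 16.963°
Rodrigues: sinθ=0.29175, 1−cosθ=0.04351; R = I + sinθ·[k]× + (1−cosθ)·[k]×²:
    [+0.95653 -0.28757 +0.04856]
    [+0.28715 +0.95776 +0.01549]
    [-0.05097 -0.00087 +0.99870]
t = (0.3529, -0.2256, 1.2893) m
M0: Pc = R·M0+t = (+0.19739, -0.14177, +1.29556); u = 548.1·(+0.19739)/1.29556 + 316.0 = 399.5069, v = 849.1·(-0.14177)/1.29556 + 259.9 = 166.9827
M1: Pc = R·M1+t = (+0.43652, -0.06999, +1.28282); u = 548.1·(+0.43652)/1.28282 + 316.0 = 502.5084, v = 849.1·(-0.06999)/1.28282 + 259.9 = 213.5761
M2: Pc = R·M2+t = (+0.50841, -0.30943, +1.28304); u = 548.1·(+0.50841)/1.28304 + 316.0 = 533.1881, v = 849.1·(-0.30943)/1.28304 + 259.9 = 55.1253
M3: Pc = R·M3+t = (+0.26928, -0.38121, +1.29578); u = 548.1·(+0.26928)/1.29578 + 316.0 = 429.9023, v = 849.1·(-0.38121)/1.29578 + 259.9 = 10.0977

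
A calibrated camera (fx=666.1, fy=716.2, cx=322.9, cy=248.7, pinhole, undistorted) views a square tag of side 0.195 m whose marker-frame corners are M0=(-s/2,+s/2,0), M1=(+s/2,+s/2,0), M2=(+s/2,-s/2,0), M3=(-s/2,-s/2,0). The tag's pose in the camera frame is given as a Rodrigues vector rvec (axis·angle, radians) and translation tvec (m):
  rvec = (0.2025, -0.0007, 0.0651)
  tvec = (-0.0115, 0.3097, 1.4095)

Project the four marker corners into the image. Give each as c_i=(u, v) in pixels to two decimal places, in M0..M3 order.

Intrinsics K: fx=666.1, fy=716.2, cx=322.9, cy=248.7
Marker side s = 0.195 m; corners in marker frame (Z=0):
  M0 = (-0.0975, +0.0975, 0)
  M1 = (+0.0975, +0.0975, 0)
  M2 = (+0.0975, -0.0975, 0)
  M3 = (-0.0975, -0.0975, 0)
rvec = (0.2025, -0.0007, 0.0651), |rvec| = θ = 0.21271 rad = 12.187°
Rodrigues: sinθ=0.21111, 1−cosθ=0.02254; R = I + sinθ·[k]× + (1−cosθ)·[k]×²:
    [+0.99789 -0.06468 +0.00587]
    [+0.06454 +0.97746 -0.20100]
    [+0.00726 +0.20095 +0.97957]
t = (-0.0115, 0.3097, 1.4095) m
M0: Pc = R·M0+t = (-0.11510, +0.39871, +1.42839); u = 666.1·(-0.11510)/1.42839 + 322.9 = 269.2251, v = 716.2·(+0.39871)/1.42839 + 248.7 = 448.6154
M1: Pc = R·M1+t = (+0.07949, +0.41130, +1.42980); u = 666.1·(+0.07949)/1.42980 + 322.9 = 359.9309, v = 716.2·(+0.41130)/1.42980 + 248.7 = 454.7214
M2: Pc = R·M2+t = (+0.09210, +0.22069, +1.39061); u = 666.1·(+0.09210)/1.39061 + 322.9 = 367.0159, v = 716.2·(+0.22069)/1.39061 + 248.7 = 362.3606
M3: Pc = R·M3+t = (-0.10249, +0.20810, +1.38920); u = 666.1·(-0.10249)/1.38920 + 322.9 = 273.7587, v = 716.2·(+0.20810)/1.38920 + 248.7 = 355.9882

c0=(269.23, 448.62) c1=(359.93, 454.72) c2=(367.02, 362.36) c3=(273.76, 355.99)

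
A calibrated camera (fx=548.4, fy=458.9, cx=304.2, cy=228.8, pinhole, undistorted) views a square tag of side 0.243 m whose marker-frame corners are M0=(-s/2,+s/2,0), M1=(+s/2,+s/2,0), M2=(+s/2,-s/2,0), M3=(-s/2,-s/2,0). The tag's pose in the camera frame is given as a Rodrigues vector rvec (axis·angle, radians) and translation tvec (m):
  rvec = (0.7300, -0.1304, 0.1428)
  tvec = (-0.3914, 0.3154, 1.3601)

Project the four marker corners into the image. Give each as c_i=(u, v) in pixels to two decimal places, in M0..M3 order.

c0=(98.62, 356.41) c1=(194.02, 359.27) c2=(198.49, 312.10) c3=(91.21, 307.35)

Intrinsics K: fx=548.4, fy=458.9, cx=304.2, cy=228.8
Marker side s = 0.243 m; corners in marker frame (Z=0):
  M0 = (-0.1215, +0.1215, 0)
  M1 = (+0.1215, +0.1215, 0)
  M2 = (+0.1215, -0.1215, 0)
  M3 = (-0.1215, -0.1215, 0)
rvec = (0.7300, -0.1304, 0.1428), |rvec| = θ = 0.75518 rad = 43.269°
Rodrigues: sinθ=0.68542, 1−cosθ=0.27185; R = I + sinθ·[k]× + (1−cosθ)·[k]×²:
    [+0.98217 -0.17499 -0.06866]
    [+0.08423 +0.73625 -0.67144]
    [+0.16805 +0.65369 +0.73787]
t = (-0.3914, 0.3154, 1.3601) m
M0: Pc = R·M0+t = (-0.53199, +0.39462, +1.41911); u = 548.4·(-0.53199)/1.41911 + 304.2 = 98.6156, v = 458.9·(+0.39462)/1.41911 + 228.8 = 356.4095
M1: Pc = R·M1+t = (-0.29333, +0.41509, +1.45994); u = 548.4·(-0.29333)/1.45994 + 304.2 = 194.0172, v = 458.9·(+0.41509)/1.45994 + 228.8 = 359.2740
M2: Pc = R·M2+t = (-0.25081, +0.23618, +1.30109); u = 548.4·(-0.25081)/1.30109 + 304.2 = 198.4878, v = 458.9·(+0.23618)/1.30109 + 228.8 = 312.1012
M3: Pc = R·M3+t = (-0.48947, +0.21571, +1.26026); u = 548.4·(-0.48947)/1.26026 + 304.2 = 91.2063, v = 458.9·(+0.21571)/1.26026 + 228.8 = 307.3471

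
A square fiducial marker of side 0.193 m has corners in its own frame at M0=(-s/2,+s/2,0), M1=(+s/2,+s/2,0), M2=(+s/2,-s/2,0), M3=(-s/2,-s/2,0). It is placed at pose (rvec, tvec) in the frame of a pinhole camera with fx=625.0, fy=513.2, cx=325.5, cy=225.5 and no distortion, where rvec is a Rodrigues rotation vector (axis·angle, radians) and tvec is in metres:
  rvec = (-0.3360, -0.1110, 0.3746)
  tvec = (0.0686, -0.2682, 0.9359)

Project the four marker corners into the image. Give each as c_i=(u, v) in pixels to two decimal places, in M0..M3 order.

Intrinsics K: fx=625.0, fy=513.2, cx=325.5, cy=225.5
Marker side s = 0.193 m; corners in marker frame (Z=0):
  M0 = (-0.0965, +0.0965, 0)
  M1 = (+0.0965, +0.0965, 0)
  M2 = (+0.0965, -0.0965, 0)
  M3 = (-0.0965, -0.0965, 0)
rvec = (-0.3360, -0.1110, 0.3746), |rvec| = θ = 0.51531 rad = 29.525°
Rodrigues: sinθ=0.49280, 1−cosθ=0.12986; R = I + sinθ·[k]× + (1−cosθ)·[k]×²:
    [+0.92535 -0.34000 -0.16770]
    [+0.37648 +0.87617 +0.30099]
    [+0.04460 -0.34166 +0.93876]
t = (0.0686, -0.2682, 0.9359) m
M0: Pc = R·M0+t = (-0.05351, -0.21998, +0.89863); u = 625.0·(-0.05351)/0.89863 + 325.5 = 288.2859, v = 513.2·(-0.21998)/0.89863 + 225.5 = 99.8706
M1: Pc = R·M1+t = (+0.12509, -0.14732, +0.90723); u = 625.0·(+0.12509)/0.90723 + 325.5 = 411.6729, v = 513.2·(-0.14732)/0.90723 + 225.5 = 142.1648
M2: Pc = R·M2+t = (+0.19071, -0.31642, +0.97317); u = 625.0·(+0.19071)/0.97317 + 325.5 = 447.9771, v = 513.2·(-0.31642)/0.97317 + 225.5 = 58.6371
M3: Pc = R·M3+t = (+0.01211, -0.38908, +0.96457); u = 625.0·(+0.01211)/0.96457 + 325.5 = 333.3492, v = 513.2·(-0.38908)/0.96457 + 225.5 = 18.4888

c0=(288.29, 99.87) c1=(411.67, 142.16) c2=(447.98, 58.64) c3=(333.35, 18.49)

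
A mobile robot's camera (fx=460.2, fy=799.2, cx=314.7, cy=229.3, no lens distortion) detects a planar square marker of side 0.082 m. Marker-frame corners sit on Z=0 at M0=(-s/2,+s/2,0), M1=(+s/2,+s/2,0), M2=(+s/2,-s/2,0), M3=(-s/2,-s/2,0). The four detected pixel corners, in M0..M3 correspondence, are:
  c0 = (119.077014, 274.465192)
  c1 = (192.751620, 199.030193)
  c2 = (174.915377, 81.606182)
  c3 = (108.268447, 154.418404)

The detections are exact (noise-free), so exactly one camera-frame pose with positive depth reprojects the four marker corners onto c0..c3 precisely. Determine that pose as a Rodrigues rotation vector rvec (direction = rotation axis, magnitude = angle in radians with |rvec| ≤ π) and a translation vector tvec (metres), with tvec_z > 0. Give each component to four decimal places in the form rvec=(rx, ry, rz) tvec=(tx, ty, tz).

Intrinsics K: fx=460.2, fy=799.2, cx=314.7, cy=229.3
Marker side s = 0.082 m; corners in marker frame (Z=0):
  M0 = (-0.0410, +0.0410, 0)
  M1 = (+0.0410, +0.0410, 0)
  M2 = (+0.0410, -0.0410, 0)
  M3 = (-0.0410, -0.0410, 0)
Detected image corners:
  c0 = (119.077014, 274.465192) px
  c1 = (192.751620, 199.030193) px
  c2 = (174.915377, 81.606182) px
  c3 = (108.268447, 154.418404) px
Planar DLT: solve 8×8 A·h = b for H (H[2,2]=1):
  H  [+788.55896 +5.47216 +147.79151]
  H  [-980.79761 +1247.44453 +175.28877]
  H  [-0.43744 -1.13223 +1.00000]
B = K⁻¹H; ‖b₁‖=2.335787, ‖b₂‖=2.335787; λ = 2/(‖b₁‖+‖b₂‖) = 0.428121, sign → tz>0 ⇒ λ=+0.428121
r₁ = λ·B[:,0] = (+0.86166,-0.47167,-0.18728); r₂ = λ·B[:,1] = (+0.33657,+0.80732,-0.48473)
r₃ = r₁×r₂ = (+0.37983,+0.35464,+0.85438); SVD([r₁ r₂ r₃]) → R = UVᵀ:
  R  [+0.86166 +0.33657 +0.37983]
  R  [-0.47167 +0.80732 +0.35464]
  R  [-0.18728 -0.48473 +0.85438]
t = (-0.15527, -0.02893, +0.42812) m
tr R = 2.523352; θ = arccos((tr R − 1)/2) = 0.704900 rad = 40.388°
axis k = ((R−Rᵀ)₃₂, (R−Rᵀ)₁₃, (R−Rᵀ)₂₁) / (2 sinθ) = (-0.647707, +0.437608, -0.623678)
rvec = θ·k = (-0.456569, +0.308470, -0.439631)

rvec=(-0.4566, 0.3085, -0.4396) tvec=(-0.1553, -0.0289, 0.4281)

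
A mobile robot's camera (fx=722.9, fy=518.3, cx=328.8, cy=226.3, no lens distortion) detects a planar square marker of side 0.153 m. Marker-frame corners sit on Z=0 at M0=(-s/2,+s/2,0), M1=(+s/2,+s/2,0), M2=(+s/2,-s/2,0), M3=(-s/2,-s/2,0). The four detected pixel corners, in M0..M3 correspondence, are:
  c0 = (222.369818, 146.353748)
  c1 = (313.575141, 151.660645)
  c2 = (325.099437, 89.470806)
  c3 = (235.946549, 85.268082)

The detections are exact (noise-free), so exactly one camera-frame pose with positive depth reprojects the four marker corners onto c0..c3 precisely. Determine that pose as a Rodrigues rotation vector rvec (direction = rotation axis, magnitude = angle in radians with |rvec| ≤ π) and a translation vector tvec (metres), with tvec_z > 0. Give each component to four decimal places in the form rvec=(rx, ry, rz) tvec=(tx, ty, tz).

Intrinsics K: fx=722.9, fy=518.3, cx=328.8, cy=226.3
Marker side s = 0.153 m; corners in marker frame (Z=0):
  M0 = (-0.0765, +0.0765, 0)
  M1 = (+0.0765, +0.0765, 0)
  M2 = (+0.0765, -0.0765, 0)
  M3 = (-0.0765, -0.0765, 0)
Detected image corners:
  c0 = (222.369818, 146.353748) px
  c1 = (313.575141, 151.660645) px
  c2 = (325.099437, 89.470806) px
  c3 = (235.946549, 85.268082) px
Planar DLT: solve 8×8 A·h = b for H (H[2,2]=1):
  H  [+560.66669 -126.86695 +273.96571]
  H  [+18.68292 +383.53248 +117.78432]
  H  [-0.10449 -0.16330 +1.00000]
B = K⁻¹H; ‖b₁‖=0.833719, ‖b₂‖=0.833719; λ = 2/(‖b₁‖+‖b₂‖) = 1.199444, sign → tz>0 ⇒ λ=+1.199444
r₁ = λ·B[:,0] = (+0.98727,+0.09796,-0.12533); r₂ = λ·B[:,1] = (-0.12141,+0.97309,-0.19587)
r₃ = r₁×r₂ = (+0.10277,+0.20859,+0.97259); SVD([r₁ r₂ r₃]) → R = UVᵀ:
  R  [+0.98727 -0.12141 +0.10277]
  R  [+0.09796 +0.97309 +0.20859]
  R  [-0.12533 -0.19587 +0.97259]
t = (-0.09098, -0.25113, +1.19944) m
tr R = 2.932943; θ = arccos((tr R − 1)/2) = 0.259683 rad = 14.879°
axis k = ((R−Rᵀ)₃₂, (R−Rᵀ)₁₃, (R−Rᵀ)₂₁) / (2 sinθ) = (-0.787566, +0.444153, +0.427162)
rvec = θ·k = (-0.204518, +0.115339, +0.110927)

rvec=(-0.2045, 0.1153, 0.1109) tvec=(-0.0910, -0.2511, 1.1994)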